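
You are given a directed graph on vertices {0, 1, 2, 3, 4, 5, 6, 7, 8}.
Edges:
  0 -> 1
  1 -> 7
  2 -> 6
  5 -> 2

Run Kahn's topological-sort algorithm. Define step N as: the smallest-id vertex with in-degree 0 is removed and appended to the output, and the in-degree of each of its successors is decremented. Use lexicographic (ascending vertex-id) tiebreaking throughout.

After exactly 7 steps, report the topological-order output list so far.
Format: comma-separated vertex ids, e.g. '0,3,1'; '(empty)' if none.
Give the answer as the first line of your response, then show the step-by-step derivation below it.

0,1,3,4,5,2,6

step 1: output 0; order=[0]; indeg=(0,0,1,0,0,0,1,1,0)
step 2: output 1; order=[0,1]; indeg=(0,0,1,0,0,0,1,0,0)
step 3: output 3; order=[0,1,3]; indeg=(0,0,1,0,0,0,1,0,0)
step 4: output 4; order=[0,1,3,4]; indeg=(0,0,1,0,0,0,1,0,0)
step 5: output 5; order=[0,1,3,4,5]; indeg=(0,0,0,0,0,0,1,0,0)
step 6: output 2; order=[0,1,3,4,5,2]; indeg=(0,0,0,0,0,0,0,0,0)
step 7: output 6; order=[0,1,3,4,5,2,6]; indeg=(0,0,0,0,0,0,0,0,0)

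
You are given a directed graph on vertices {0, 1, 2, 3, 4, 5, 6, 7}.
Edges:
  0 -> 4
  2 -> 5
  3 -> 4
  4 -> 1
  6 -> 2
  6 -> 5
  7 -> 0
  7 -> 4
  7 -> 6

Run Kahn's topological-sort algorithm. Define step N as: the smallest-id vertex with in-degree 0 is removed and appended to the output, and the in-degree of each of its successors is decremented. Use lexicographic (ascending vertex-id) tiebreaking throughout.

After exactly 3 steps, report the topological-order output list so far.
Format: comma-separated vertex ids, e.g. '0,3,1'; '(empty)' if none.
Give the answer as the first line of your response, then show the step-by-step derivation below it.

3,7,0

step 1: output 3; order=[3]; indeg=(1,1,1,0,2,2,1,0)
step 2: output 7; order=[3,7]; indeg=(0,1,1,0,1,2,0,0)
step 3: output 0; order=[3,7,0]; indeg=(0,1,1,0,0,2,0,0)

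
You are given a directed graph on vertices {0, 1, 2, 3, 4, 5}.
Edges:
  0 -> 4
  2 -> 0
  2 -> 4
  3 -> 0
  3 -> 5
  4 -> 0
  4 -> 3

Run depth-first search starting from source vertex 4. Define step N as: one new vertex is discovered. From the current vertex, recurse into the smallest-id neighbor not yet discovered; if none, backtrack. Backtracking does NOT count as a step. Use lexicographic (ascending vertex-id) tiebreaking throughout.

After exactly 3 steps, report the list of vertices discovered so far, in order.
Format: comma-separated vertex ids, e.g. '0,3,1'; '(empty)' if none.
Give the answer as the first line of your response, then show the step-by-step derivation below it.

4,0,3

step 1: discover 4; path=4; order=4
step 2: discover 0; path=4>0; order=4,0
step 3: discover 3; path=4>3; order=4,0,3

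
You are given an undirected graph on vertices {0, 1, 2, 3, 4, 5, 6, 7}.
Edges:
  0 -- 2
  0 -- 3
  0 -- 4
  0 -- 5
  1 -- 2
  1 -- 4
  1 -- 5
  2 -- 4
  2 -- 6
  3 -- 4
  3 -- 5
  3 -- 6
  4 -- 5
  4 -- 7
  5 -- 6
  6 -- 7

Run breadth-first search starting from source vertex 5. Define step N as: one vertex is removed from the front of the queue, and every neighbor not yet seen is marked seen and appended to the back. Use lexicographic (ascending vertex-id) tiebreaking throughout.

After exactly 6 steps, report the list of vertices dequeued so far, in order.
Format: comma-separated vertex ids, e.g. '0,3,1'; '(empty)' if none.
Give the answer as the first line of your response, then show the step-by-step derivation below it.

5,0,1,3,4,6

step 1: dequeue 5; queue=[0,1,3,4,6]; order=5
step 2: dequeue 0; queue=[1,3,4,6,2]; order=5,0
step 3: dequeue 1; queue=[3,4,6,2]; order=5,0,1
step 4: dequeue 3; queue=[4,6,2]; order=5,0,1,3
step 5: dequeue 4; queue=[6,2,7]; order=5,0,1,3,4
step 6: dequeue 6; queue=[2,7]; order=5,0,1,3,4,6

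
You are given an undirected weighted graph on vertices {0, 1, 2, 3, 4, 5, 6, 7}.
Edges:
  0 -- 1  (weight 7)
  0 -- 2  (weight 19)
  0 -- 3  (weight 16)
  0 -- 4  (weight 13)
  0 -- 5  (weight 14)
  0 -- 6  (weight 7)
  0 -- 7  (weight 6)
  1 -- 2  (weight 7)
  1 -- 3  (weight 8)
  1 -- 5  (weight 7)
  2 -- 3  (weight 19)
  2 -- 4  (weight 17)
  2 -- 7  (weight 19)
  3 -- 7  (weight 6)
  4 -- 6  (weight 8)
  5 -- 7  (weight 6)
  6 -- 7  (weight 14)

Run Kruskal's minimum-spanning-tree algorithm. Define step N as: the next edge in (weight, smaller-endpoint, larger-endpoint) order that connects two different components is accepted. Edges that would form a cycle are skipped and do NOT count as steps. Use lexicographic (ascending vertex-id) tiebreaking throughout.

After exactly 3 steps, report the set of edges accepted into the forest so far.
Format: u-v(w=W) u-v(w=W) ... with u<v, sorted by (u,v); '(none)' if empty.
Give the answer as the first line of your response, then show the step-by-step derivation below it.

0-7(w=6) 3-7(w=6) 5-7(w=6)

step 1: add edge 0-7 (w=6); MST = {0-7(w=6)}
step 2: add edge 3-7 (w=6); MST = {0-7(w=6) 3-7(w=6)}
step 3: add edge 5-7 (w=6); MST = {0-7(w=6) 3-7(w=6) 5-7(w=6)}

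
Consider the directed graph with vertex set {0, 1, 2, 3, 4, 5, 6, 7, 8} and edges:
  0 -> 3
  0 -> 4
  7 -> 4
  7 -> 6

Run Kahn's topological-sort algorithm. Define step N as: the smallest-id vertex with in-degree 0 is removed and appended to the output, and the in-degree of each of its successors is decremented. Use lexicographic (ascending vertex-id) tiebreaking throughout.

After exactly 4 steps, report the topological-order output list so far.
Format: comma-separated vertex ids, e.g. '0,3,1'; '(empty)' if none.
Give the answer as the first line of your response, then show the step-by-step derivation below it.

0,1,2,3

step 1: output 0; order=[0]; indeg=(0,0,0,0,1,0,1,0,0)
step 2: output 1; order=[0,1]; indeg=(0,0,0,0,1,0,1,0,0)
step 3: output 2; order=[0,1,2]; indeg=(0,0,0,0,1,0,1,0,0)
step 4: output 3; order=[0,1,2,3]; indeg=(0,0,0,0,1,0,1,0,0)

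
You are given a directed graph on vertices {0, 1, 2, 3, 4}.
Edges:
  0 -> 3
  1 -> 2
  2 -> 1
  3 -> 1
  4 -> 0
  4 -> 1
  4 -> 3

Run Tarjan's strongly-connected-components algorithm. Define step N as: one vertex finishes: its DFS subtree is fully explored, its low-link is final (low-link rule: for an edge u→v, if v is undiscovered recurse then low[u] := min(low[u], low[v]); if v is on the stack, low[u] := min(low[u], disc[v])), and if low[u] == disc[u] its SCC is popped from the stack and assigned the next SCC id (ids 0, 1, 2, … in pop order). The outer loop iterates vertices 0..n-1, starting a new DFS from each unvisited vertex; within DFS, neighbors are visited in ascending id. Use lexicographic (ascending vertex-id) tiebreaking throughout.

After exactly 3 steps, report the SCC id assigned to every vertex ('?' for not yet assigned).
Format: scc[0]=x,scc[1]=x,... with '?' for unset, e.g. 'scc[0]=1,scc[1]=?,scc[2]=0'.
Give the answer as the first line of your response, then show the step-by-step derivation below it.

scc[0]=?,scc[1]=0,scc[2]=0,scc[3]=1,scc[4]=?

step 1: low=(low[0]=0,low[1]=2,low[2]=2,low[3]=1,low[4]=?); scc=(scc[0]=?,scc[1]=?,scc[2]=?,scc[3]=?,scc[4]=?)
step 2: low=(low[0]=0,low[1]=2,low[2]=2,low[3]=1,low[4]=?); scc=(scc[0]=?,scc[1]=0,scc[2]=0,scc[3]=?,scc[4]=?)
step 3: low=(low[0]=0,low[1]=2,low[2]=2,low[3]=1,low[4]=?); scc=(scc[0]=?,scc[1]=0,scc[2]=0,scc[3]=1,scc[4]=?)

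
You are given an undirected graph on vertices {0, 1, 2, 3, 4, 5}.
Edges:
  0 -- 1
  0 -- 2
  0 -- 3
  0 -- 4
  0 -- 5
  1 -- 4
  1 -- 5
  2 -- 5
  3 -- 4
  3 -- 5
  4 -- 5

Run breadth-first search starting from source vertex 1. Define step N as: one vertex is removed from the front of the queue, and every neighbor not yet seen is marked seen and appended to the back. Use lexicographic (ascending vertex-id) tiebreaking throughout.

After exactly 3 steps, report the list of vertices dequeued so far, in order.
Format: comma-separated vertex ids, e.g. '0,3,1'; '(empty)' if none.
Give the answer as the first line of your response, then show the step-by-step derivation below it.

1,0,4

step 1: dequeue 1; queue=[0,4,5]; order=1
step 2: dequeue 0; queue=[4,5,2,3]; order=1,0
step 3: dequeue 4; queue=[5,2,3]; order=1,0,4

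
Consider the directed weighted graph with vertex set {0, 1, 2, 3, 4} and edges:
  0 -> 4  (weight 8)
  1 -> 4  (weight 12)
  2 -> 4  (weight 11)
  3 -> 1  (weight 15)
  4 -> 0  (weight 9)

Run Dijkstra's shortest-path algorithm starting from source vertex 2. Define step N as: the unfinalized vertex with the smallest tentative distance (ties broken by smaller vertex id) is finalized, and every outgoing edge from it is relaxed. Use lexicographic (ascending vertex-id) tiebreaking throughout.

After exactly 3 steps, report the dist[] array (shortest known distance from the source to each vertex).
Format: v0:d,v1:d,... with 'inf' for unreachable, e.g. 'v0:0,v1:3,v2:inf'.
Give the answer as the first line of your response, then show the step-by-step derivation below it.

v0:20,v1:inf,v2:0,v3:inf,v4:11

step 1: dist = v0:inf,v1:inf,v2:0,v3:inf,v4:11
step 2: dist = v0:20,v1:inf,v2:0,v3:inf,v4:11
step 3: dist = v0:20,v1:inf,v2:0,v3:inf,v4:11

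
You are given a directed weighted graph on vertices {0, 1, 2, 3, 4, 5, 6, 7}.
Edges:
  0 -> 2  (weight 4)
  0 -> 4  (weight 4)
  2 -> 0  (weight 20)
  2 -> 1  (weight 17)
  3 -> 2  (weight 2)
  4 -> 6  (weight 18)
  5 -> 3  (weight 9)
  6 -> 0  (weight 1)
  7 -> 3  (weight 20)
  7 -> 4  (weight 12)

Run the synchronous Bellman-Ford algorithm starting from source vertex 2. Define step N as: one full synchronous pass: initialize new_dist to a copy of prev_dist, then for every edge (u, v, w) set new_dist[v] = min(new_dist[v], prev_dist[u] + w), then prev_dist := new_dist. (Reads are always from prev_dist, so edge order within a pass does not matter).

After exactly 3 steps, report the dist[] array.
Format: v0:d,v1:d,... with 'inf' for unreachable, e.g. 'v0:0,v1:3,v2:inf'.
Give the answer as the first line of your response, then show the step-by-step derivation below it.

v0:20,v1:17,v2:0,v3:inf,v4:24,v5:inf,v6:42,v7:inf

step 1: dist = v0:20,v1:17,v2:0,v3:inf,v4:inf,v5:inf,v6:inf,v7:inf
step 2: dist = v0:20,v1:17,v2:0,v3:inf,v4:24,v5:inf,v6:inf,v7:inf
step 3: dist = v0:20,v1:17,v2:0,v3:inf,v4:24,v5:inf,v6:42,v7:inf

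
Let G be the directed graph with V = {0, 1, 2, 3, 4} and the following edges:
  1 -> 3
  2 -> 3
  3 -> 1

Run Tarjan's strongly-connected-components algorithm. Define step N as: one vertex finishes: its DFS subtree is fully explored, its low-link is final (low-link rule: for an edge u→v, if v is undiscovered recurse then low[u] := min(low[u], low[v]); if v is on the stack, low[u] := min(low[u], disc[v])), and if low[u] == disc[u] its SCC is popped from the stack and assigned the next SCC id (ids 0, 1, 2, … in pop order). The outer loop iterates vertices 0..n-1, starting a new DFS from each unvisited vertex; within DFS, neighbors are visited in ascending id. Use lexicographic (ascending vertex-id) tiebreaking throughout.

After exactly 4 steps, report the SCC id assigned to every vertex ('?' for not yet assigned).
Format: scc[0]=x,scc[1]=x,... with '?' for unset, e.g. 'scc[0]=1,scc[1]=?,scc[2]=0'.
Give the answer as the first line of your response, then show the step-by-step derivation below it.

scc[0]=0,scc[1]=1,scc[2]=2,scc[3]=1,scc[4]=?

step 1: low=(low[0]=0,low[1]=?,low[2]=?,low[3]=?,low[4]=?); scc=(scc[0]=0,scc[1]=?,scc[2]=?,scc[3]=?,scc[4]=?)
step 2: low=(low[0]=0,low[1]=1,low[2]=?,low[3]=1,low[4]=?); scc=(scc[0]=0,scc[1]=?,scc[2]=?,scc[3]=?,scc[4]=?)
step 3: low=(low[0]=0,low[1]=1,low[2]=?,low[3]=1,low[4]=?); scc=(scc[0]=0,scc[1]=1,scc[2]=?,scc[3]=1,scc[4]=?)
step 4: low=(low[0]=0,low[1]=1,low[2]=3,low[3]=1,low[4]=?); scc=(scc[0]=0,scc[1]=1,scc[2]=2,scc[3]=1,scc[4]=?)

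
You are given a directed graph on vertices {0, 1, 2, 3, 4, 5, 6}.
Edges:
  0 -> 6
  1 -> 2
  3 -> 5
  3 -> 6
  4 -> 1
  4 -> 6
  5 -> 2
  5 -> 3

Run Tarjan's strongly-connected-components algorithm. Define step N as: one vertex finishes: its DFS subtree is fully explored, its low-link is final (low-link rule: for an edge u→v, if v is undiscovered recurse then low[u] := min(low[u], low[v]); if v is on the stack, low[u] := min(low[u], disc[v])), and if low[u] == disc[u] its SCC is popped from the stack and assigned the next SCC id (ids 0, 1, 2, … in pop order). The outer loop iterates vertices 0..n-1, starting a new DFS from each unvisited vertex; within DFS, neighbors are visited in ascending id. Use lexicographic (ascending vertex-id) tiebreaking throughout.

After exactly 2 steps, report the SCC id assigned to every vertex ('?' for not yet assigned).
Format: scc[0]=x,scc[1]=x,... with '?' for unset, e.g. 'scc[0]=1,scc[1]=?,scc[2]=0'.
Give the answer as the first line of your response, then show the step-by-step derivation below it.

scc[0]=1,scc[1]=?,scc[2]=?,scc[3]=?,scc[4]=?,scc[5]=?,scc[6]=0

step 1: low=(low[0]=0,low[1]=?,low[2]=?,low[3]=?,low[4]=?,low[5]=?,low[6]=1); scc=(scc[0]=?,scc[1]=?,scc[2]=?,scc[3]=?,scc[4]=?,scc[5]=?,scc[6]=0)
step 2: low=(low[0]=0,low[1]=?,low[2]=?,low[3]=?,low[4]=?,low[5]=?,low[6]=1); scc=(scc[0]=1,scc[1]=?,scc[2]=?,scc[3]=?,scc[4]=?,scc[5]=?,scc[6]=0)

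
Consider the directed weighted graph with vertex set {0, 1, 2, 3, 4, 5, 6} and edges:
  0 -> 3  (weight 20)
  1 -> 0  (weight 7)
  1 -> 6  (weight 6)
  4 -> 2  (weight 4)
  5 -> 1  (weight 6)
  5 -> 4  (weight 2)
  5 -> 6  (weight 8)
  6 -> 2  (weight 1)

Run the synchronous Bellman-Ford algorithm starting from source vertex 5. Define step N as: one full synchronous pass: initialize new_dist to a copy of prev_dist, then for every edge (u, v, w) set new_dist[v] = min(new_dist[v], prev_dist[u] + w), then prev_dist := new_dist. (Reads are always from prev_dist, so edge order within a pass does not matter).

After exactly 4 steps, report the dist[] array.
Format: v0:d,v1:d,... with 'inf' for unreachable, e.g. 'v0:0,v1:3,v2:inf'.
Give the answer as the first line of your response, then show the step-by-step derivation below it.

v0:13,v1:6,v2:6,v3:33,v4:2,v5:0,v6:8

step 1: dist = v0:inf,v1:6,v2:inf,v3:inf,v4:2,v5:0,v6:8
step 2: dist = v0:13,v1:6,v2:6,v3:inf,v4:2,v5:0,v6:8
step 3: dist = v0:13,v1:6,v2:6,v3:33,v4:2,v5:0,v6:8
step 4: dist = v0:13,v1:6,v2:6,v3:33,v4:2,v5:0,v6:8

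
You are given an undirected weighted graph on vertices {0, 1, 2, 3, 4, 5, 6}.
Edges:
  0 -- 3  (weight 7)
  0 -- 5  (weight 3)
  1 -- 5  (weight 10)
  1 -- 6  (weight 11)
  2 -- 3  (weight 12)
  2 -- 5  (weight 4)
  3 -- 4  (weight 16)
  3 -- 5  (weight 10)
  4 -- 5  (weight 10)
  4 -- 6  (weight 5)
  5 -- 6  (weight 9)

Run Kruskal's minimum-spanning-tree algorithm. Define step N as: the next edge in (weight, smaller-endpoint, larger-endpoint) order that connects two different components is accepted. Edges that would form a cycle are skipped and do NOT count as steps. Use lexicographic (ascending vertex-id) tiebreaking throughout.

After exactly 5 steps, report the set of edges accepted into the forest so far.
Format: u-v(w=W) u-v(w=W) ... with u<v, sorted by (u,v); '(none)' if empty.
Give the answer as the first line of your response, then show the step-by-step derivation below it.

0-3(w=7) 0-5(w=3) 2-5(w=4) 4-6(w=5) 5-6(w=9)

step 1: add edge 0-5 (w=3); MST = {0-5(w=3)}
step 2: add edge 2-5 (w=4); MST = {0-5(w=3) 2-5(w=4)}
step 3: add edge 4-6 (w=5); MST = {0-5(w=3) 2-5(w=4) 4-6(w=5)}
step 4: add edge 0-3 (w=7); MST = {0-3(w=7) 0-5(w=3) 2-5(w=4) 4-6(w=5)}
step 5: add edge 5-6 (w=9); MST = {0-3(w=7) 0-5(w=3) 2-5(w=4) 4-6(w=5) 5-6(w=9)}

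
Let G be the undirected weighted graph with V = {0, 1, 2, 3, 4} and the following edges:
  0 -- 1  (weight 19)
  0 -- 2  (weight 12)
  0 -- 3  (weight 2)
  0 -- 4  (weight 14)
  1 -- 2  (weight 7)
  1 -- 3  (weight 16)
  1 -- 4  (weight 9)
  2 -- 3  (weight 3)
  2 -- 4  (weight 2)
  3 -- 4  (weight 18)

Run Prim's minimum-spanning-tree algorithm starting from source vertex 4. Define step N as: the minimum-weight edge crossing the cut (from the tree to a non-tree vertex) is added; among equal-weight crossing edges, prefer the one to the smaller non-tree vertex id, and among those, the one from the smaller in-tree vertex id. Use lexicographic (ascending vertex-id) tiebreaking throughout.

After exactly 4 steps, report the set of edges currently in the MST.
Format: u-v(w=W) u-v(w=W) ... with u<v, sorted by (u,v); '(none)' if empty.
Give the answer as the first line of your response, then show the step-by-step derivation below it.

0-3(w=2) 1-2(w=7) 2-3(w=3) 2-4(w=2)

step 1: add edge 2-4 (w=2); MST = {2-4(w=2)}
step 2: add edge 2-3 (w=3); MST = {2-3(w=3) 2-4(w=2)}
step 3: add edge 0-3 (w=2); MST = {0-3(w=2) 2-3(w=3) 2-4(w=2)}
step 4: add edge 1-2 (w=7); MST = {0-3(w=2) 1-2(w=7) 2-3(w=3) 2-4(w=2)}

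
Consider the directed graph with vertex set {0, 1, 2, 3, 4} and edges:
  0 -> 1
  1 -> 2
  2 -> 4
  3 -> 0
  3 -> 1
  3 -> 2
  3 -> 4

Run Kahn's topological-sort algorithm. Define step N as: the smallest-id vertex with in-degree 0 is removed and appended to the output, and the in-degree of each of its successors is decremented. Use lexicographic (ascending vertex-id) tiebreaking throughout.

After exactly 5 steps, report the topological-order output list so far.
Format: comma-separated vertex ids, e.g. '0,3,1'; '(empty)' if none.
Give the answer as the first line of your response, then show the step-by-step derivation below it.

3,0,1,2,4

step 1: output 3; order=[3]; indeg=(0,1,1,0,1)
step 2: output 0; order=[3,0]; indeg=(0,0,1,0,1)
step 3: output 1; order=[3,0,1]; indeg=(0,0,0,0,1)
step 4: output 2; order=[3,0,1,2]; indeg=(0,0,0,0,0)
step 5: output 4; order=[3,0,1,2,4]; indeg=(0,0,0,0,0)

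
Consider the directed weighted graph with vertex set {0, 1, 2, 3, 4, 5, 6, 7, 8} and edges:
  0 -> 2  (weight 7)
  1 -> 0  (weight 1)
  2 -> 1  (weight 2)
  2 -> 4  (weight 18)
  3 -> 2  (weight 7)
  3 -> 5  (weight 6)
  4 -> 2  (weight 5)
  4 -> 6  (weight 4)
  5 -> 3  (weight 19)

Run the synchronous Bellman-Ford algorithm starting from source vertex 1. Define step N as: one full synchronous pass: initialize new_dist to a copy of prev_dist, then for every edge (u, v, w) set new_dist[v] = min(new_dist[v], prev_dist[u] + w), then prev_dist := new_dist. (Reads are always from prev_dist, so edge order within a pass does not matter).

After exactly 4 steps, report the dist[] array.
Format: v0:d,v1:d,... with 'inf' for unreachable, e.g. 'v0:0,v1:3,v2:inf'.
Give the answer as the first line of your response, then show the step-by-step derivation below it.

v0:1,v1:0,v2:8,v3:inf,v4:26,v5:inf,v6:30,v7:inf,v8:inf

step 1: dist = v0:1,v1:0,v2:inf,v3:inf,v4:inf,v5:inf,v6:inf,v7:inf,v8:inf
step 2: dist = v0:1,v1:0,v2:8,v3:inf,v4:inf,v5:inf,v6:inf,v7:inf,v8:inf
step 3: dist = v0:1,v1:0,v2:8,v3:inf,v4:26,v5:inf,v6:inf,v7:inf,v8:inf
step 4: dist = v0:1,v1:0,v2:8,v3:inf,v4:26,v5:inf,v6:30,v7:inf,v8:inf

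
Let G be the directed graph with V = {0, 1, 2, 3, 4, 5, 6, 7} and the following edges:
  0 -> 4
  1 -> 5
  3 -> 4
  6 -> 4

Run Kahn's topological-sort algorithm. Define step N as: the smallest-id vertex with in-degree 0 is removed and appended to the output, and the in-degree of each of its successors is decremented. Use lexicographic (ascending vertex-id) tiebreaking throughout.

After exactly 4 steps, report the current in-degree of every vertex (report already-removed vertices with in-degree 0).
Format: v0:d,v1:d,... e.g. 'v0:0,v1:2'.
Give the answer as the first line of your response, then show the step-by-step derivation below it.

v0:0,v1:0,v2:0,v3:0,v4:1,v5:0,v6:0,v7:0

step 1: output 0; order=[0]; indeg=(0,0,0,0,2,1,0,0)
step 2: output 1; order=[0,1]; indeg=(0,0,0,0,2,0,0,0)
step 3: output 2; order=[0,1,2]; indeg=(0,0,0,0,2,0,0,0)
step 4: output 3; order=[0,1,2,3]; indeg=(0,0,0,0,1,0,0,0)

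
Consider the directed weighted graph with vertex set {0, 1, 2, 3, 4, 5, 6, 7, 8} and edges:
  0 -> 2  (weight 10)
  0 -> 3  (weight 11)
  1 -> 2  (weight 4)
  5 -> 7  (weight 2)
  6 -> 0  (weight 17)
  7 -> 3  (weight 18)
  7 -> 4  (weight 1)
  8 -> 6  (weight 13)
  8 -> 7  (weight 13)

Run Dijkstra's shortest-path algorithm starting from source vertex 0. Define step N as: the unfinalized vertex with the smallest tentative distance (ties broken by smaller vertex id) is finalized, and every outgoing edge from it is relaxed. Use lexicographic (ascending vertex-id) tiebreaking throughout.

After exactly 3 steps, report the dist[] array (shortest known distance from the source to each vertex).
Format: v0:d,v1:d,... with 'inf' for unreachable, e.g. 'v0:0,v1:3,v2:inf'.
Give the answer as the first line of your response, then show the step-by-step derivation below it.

v0:0,v1:inf,v2:10,v3:11,v4:inf,v5:inf,v6:inf,v7:inf,v8:inf

step 1: dist = v0:0,v1:inf,v2:10,v3:11,v4:inf,v5:inf,v6:inf,v7:inf,v8:inf
step 2: dist = v0:0,v1:inf,v2:10,v3:11,v4:inf,v5:inf,v6:inf,v7:inf,v8:inf
step 3: dist = v0:0,v1:inf,v2:10,v3:11,v4:inf,v5:inf,v6:inf,v7:inf,v8:inf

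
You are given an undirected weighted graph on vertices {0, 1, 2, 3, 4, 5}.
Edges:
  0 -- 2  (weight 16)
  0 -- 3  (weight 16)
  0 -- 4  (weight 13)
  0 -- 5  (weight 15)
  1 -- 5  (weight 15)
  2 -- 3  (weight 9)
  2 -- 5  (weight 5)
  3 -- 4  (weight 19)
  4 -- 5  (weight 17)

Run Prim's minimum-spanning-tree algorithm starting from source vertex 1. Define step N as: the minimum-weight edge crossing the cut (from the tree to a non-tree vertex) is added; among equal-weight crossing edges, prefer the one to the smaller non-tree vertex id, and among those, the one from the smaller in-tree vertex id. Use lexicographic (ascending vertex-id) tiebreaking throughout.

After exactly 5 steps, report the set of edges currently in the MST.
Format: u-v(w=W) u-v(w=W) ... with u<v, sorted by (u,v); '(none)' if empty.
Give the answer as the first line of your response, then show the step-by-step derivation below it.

0-4(w=13) 0-5(w=15) 1-5(w=15) 2-3(w=9) 2-5(w=5)

step 1: add edge 1-5 (w=15); MST = {1-5(w=15)}
step 2: add edge 2-5 (w=5); MST = {1-5(w=15) 2-5(w=5)}
step 3: add edge 2-3 (w=9); MST = {1-5(w=15) 2-3(w=9) 2-5(w=5)}
step 4: add edge 0-5 (w=15); MST = {0-5(w=15) 1-5(w=15) 2-3(w=9) 2-5(w=5)}
step 5: add edge 0-4 (w=13); MST = {0-4(w=13) 0-5(w=15) 1-5(w=15) 2-3(w=9) 2-5(w=5)}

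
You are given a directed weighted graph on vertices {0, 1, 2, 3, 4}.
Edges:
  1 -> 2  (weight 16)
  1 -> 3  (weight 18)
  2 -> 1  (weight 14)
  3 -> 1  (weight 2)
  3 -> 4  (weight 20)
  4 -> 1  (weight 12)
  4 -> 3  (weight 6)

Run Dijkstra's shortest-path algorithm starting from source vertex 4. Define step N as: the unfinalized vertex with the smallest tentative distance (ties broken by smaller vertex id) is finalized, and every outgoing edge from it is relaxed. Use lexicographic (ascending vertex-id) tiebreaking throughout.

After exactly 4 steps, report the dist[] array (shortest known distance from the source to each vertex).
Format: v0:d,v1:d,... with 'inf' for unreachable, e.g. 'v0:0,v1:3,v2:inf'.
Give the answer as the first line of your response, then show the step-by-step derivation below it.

v0:inf,v1:8,v2:24,v3:6,v4:0

step 1: dist = v0:inf,v1:12,v2:inf,v3:6,v4:0
step 2: dist = v0:inf,v1:8,v2:inf,v3:6,v4:0
step 3: dist = v0:inf,v1:8,v2:24,v3:6,v4:0
step 4: dist = v0:inf,v1:8,v2:24,v3:6,v4:0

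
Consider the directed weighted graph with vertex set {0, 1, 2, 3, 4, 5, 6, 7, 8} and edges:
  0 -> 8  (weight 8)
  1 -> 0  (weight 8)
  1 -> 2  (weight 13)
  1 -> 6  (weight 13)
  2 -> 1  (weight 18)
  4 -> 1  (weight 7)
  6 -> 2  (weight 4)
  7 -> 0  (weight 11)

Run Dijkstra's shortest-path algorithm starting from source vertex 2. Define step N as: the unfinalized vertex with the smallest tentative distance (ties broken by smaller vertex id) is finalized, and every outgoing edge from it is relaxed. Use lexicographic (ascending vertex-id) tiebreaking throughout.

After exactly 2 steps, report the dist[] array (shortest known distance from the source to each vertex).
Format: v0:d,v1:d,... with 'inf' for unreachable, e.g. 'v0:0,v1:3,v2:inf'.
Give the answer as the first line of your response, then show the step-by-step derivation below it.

v0:26,v1:18,v2:0,v3:inf,v4:inf,v5:inf,v6:31,v7:inf,v8:inf

step 1: dist = v0:inf,v1:18,v2:0,v3:inf,v4:inf,v5:inf,v6:inf,v7:inf,v8:inf
step 2: dist = v0:26,v1:18,v2:0,v3:inf,v4:inf,v5:inf,v6:31,v7:inf,v8:inf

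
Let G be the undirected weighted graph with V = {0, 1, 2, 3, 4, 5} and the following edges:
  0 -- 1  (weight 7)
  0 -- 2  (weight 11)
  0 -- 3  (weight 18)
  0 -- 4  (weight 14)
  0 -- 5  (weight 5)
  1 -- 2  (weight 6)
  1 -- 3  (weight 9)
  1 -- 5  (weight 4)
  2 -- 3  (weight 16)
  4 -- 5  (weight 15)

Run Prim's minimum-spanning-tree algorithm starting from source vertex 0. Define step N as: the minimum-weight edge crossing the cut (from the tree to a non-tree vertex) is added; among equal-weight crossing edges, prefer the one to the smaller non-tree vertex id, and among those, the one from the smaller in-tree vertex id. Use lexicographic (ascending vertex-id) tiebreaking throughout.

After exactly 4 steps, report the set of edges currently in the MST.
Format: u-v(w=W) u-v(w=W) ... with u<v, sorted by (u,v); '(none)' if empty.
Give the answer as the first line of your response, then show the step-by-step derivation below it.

0-5(w=5) 1-2(w=6) 1-3(w=9) 1-5(w=4)

step 1: add edge 0-5 (w=5); MST = {0-5(w=5)}
step 2: add edge 1-5 (w=4); MST = {0-5(w=5) 1-5(w=4)}
step 3: add edge 1-2 (w=6); MST = {0-5(w=5) 1-2(w=6) 1-5(w=4)}
step 4: add edge 1-3 (w=9); MST = {0-5(w=5) 1-2(w=6) 1-3(w=9) 1-5(w=4)}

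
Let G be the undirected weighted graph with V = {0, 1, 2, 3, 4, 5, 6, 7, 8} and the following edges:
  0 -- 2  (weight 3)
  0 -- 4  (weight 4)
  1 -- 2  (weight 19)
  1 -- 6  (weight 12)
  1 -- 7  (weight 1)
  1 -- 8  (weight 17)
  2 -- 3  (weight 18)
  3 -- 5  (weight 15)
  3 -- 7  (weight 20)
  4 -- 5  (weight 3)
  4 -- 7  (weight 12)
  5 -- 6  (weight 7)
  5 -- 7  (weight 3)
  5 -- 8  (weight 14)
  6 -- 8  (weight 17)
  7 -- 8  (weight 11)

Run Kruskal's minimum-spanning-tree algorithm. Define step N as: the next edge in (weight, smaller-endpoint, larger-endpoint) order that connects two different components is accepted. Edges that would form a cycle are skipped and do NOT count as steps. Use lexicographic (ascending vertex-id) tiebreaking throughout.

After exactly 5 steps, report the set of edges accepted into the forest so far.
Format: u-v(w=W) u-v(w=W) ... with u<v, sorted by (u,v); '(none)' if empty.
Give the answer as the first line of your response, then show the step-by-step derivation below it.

0-2(w=3) 0-4(w=4) 1-7(w=1) 4-5(w=3) 5-7(w=3)

step 1: add edge 1-7 (w=1); MST = {1-7(w=1)}
step 2: add edge 0-2 (w=3); MST = {0-2(w=3) 1-7(w=1)}
step 3: add edge 4-5 (w=3); MST = {0-2(w=3) 1-7(w=1) 4-5(w=3)}
step 4: add edge 5-7 (w=3); MST = {0-2(w=3) 1-7(w=1) 4-5(w=3) 5-7(w=3)}
step 5: add edge 0-4 (w=4); MST = {0-2(w=3) 0-4(w=4) 1-7(w=1) 4-5(w=3) 5-7(w=3)}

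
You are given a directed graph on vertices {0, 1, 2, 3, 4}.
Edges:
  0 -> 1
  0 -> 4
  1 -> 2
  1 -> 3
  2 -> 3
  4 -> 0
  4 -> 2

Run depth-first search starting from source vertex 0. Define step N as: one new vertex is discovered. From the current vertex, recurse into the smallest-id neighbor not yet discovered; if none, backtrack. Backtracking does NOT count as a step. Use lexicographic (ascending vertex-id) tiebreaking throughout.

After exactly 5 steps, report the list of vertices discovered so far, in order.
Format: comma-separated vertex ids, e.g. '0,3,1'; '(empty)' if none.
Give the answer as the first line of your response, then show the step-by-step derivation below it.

0,1,2,3,4

step 1: discover 0; path=0; order=0
step 2: discover 1; path=0>1; order=0,1
step 3: discover 2; path=0>1>2; order=0,1,2
step 4: discover 3; path=0>1>2>3; order=0,1,2,3
step 5: discover 4; path=0>4; order=0,1,2,3,4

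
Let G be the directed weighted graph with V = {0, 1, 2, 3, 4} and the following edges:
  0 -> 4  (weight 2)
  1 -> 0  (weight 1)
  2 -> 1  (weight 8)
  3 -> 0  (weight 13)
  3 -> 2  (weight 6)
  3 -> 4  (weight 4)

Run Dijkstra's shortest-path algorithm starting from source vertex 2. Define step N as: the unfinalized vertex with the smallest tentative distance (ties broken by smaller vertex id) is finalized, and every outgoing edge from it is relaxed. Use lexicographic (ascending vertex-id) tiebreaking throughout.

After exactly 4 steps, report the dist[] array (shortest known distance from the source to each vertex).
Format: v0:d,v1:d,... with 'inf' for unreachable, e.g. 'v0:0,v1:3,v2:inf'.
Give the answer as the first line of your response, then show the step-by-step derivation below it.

v0:9,v1:8,v2:0,v3:inf,v4:11

step 1: dist = v0:inf,v1:8,v2:0,v3:inf,v4:inf
step 2: dist = v0:9,v1:8,v2:0,v3:inf,v4:inf
step 3: dist = v0:9,v1:8,v2:0,v3:inf,v4:11
step 4: dist = v0:9,v1:8,v2:0,v3:inf,v4:11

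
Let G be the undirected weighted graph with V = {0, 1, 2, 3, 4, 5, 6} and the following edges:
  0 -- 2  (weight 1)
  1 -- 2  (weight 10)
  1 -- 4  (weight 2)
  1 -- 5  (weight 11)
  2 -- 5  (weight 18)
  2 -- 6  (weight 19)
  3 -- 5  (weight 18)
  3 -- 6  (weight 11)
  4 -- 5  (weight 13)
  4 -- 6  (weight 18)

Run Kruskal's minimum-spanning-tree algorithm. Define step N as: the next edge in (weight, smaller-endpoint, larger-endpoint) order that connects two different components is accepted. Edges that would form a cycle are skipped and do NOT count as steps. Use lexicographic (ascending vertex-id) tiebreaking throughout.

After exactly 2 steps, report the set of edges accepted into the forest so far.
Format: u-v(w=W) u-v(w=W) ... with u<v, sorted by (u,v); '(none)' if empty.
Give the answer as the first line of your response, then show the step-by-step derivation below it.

0-2(w=1) 1-4(w=2)

step 1: add edge 0-2 (w=1); MST = {0-2(w=1)}
step 2: add edge 1-4 (w=2); MST = {0-2(w=1) 1-4(w=2)}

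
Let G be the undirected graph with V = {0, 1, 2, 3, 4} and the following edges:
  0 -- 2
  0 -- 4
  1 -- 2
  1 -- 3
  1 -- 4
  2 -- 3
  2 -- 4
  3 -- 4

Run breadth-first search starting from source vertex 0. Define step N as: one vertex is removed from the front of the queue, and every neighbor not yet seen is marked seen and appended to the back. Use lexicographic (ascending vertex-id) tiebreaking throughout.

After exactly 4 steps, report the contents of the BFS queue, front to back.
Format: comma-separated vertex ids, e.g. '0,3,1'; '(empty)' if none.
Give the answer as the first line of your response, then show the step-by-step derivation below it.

3

step 1: dequeue 0; queue=[2,4]; order=0
step 2: dequeue 2; queue=[4,1,3]; order=0,2
step 3: dequeue 4; queue=[1,3]; order=0,2,4
step 4: dequeue 1; queue=[3]; order=0,2,4,1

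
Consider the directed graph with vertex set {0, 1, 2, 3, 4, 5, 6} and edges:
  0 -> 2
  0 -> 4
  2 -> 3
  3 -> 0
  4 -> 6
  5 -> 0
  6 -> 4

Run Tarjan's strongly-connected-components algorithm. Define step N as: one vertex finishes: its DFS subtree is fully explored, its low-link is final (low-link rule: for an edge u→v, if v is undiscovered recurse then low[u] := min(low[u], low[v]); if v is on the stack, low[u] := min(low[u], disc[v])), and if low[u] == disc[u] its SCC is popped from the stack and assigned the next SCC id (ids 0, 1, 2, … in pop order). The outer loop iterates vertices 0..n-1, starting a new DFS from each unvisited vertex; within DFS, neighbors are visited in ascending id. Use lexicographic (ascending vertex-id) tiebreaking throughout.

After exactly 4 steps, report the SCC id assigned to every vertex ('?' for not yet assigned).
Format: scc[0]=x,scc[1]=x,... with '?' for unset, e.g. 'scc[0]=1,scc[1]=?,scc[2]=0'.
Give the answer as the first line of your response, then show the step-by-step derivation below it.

scc[0]=?,scc[1]=?,scc[2]=?,scc[3]=?,scc[4]=0,scc[5]=?,scc[6]=0

step 1: low=(low[0]=0,low[1]=?,low[2]=1,low[3]=0,low[4]=?,low[5]=?,low[6]=?); scc=(scc[0]=?,scc[1]=?,scc[2]=?,scc[3]=?,scc[4]=?,scc[5]=?,scc[6]=?)
step 2: low=(low[0]=0,low[1]=?,low[2]=0,low[3]=0,low[4]=?,low[5]=?,low[6]=?); scc=(scc[0]=?,scc[1]=?,scc[2]=?,scc[3]=?,scc[4]=?,scc[5]=?,scc[6]=?)
step 3: low=(low[0]=0,low[1]=?,low[2]=0,low[3]=0,low[4]=3,low[5]=?,low[6]=3); scc=(scc[0]=?,scc[1]=?,scc[2]=?,scc[3]=?,scc[4]=?,scc[5]=?,scc[6]=?)
step 4: low=(low[0]=0,low[1]=?,low[2]=0,low[3]=0,low[4]=3,low[5]=?,low[6]=3); scc=(scc[0]=?,scc[1]=?,scc[2]=?,scc[3]=?,scc[4]=0,scc[5]=?,scc[6]=0)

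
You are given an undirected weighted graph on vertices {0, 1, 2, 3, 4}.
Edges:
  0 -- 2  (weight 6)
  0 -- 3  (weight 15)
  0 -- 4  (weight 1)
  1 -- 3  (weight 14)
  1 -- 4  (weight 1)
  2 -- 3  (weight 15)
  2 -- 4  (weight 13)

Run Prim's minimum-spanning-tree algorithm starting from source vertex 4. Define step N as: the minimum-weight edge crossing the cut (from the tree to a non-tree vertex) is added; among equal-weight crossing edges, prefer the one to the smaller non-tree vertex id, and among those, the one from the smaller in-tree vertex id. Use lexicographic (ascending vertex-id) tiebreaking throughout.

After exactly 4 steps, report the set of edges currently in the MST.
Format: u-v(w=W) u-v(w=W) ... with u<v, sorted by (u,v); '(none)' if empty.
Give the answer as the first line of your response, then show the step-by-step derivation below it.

0-2(w=6) 0-4(w=1) 1-3(w=14) 1-4(w=1)

step 1: add edge 0-4 (w=1); MST = {0-4(w=1)}
step 2: add edge 1-4 (w=1); MST = {0-4(w=1) 1-4(w=1)}
step 3: add edge 0-2 (w=6); MST = {0-2(w=6) 0-4(w=1) 1-4(w=1)}
step 4: add edge 1-3 (w=14); MST = {0-2(w=6) 0-4(w=1) 1-3(w=14) 1-4(w=1)}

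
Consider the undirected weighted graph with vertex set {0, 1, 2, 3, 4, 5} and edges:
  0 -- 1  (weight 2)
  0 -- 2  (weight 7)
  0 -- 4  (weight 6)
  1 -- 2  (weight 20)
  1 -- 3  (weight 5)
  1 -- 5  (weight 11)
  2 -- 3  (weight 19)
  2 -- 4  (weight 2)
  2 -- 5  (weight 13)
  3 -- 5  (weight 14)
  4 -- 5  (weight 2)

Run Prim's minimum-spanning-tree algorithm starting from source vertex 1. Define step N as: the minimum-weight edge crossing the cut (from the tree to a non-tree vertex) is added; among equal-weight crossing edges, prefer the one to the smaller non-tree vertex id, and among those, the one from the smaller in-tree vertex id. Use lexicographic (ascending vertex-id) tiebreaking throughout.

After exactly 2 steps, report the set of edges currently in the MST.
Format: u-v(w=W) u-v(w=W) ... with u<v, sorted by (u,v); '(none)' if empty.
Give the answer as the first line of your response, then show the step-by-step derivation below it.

0-1(w=2) 1-3(w=5)

step 1: add edge 0-1 (w=2); MST = {0-1(w=2)}
step 2: add edge 1-3 (w=5); MST = {0-1(w=2) 1-3(w=5)}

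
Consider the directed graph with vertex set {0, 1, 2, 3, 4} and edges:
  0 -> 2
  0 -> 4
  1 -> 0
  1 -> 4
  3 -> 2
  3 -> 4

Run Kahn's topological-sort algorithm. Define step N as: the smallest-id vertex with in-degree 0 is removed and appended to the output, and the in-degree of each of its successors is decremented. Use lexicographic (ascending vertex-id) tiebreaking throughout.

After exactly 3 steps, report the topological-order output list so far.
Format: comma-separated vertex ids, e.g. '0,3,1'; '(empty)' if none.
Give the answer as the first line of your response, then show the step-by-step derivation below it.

1,0,3

step 1: output 1; order=[1]; indeg=(0,0,2,0,2)
step 2: output 0; order=[1,0]; indeg=(0,0,1,0,1)
step 3: output 3; order=[1,0,3]; indeg=(0,0,0,0,0)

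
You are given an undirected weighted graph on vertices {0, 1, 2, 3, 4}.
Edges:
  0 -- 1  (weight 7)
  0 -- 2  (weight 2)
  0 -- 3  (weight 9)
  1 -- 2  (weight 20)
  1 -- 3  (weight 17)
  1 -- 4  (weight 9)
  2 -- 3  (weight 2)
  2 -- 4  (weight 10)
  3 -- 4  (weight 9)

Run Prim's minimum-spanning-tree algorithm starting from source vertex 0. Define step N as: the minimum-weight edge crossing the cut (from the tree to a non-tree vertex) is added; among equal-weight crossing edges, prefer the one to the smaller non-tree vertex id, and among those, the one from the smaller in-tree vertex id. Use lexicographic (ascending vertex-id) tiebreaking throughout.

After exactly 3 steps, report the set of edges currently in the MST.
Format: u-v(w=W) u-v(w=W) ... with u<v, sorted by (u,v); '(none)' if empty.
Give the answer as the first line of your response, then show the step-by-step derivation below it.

0-1(w=7) 0-2(w=2) 2-3(w=2)

step 1: add edge 0-2 (w=2); MST = {0-2(w=2)}
step 2: add edge 2-3 (w=2); MST = {0-2(w=2) 2-3(w=2)}
step 3: add edge 0-1 (w=7); MST = {0-1(w=7) 0-2(w=2) 2-3(w=2)}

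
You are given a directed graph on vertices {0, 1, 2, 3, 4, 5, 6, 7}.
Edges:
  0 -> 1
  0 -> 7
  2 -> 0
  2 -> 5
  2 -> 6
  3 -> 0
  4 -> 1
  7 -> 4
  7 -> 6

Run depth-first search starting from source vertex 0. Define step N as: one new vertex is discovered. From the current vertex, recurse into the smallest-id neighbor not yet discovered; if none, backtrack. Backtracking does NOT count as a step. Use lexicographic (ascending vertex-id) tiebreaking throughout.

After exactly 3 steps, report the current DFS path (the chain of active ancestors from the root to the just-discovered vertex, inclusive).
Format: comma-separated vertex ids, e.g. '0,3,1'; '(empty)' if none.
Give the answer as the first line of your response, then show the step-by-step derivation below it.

0,7

step 1: discover 0; path=0; order=0
step 2: discover 1; path=0>1; order=0,1
step 3: discover 7; path=0>7; order=0,1,7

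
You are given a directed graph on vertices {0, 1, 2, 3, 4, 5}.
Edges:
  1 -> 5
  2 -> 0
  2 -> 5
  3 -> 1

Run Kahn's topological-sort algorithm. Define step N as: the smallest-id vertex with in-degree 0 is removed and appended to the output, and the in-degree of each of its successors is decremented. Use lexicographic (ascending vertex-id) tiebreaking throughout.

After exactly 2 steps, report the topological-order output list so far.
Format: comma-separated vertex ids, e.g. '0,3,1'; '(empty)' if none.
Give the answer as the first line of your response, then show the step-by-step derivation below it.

2,0

step 1: output 2; order=[2]; indeg=(0,1,0,0,0,1)
step 2: output 0; order=[2,0]; indeg=(0,1,0,0,0,1)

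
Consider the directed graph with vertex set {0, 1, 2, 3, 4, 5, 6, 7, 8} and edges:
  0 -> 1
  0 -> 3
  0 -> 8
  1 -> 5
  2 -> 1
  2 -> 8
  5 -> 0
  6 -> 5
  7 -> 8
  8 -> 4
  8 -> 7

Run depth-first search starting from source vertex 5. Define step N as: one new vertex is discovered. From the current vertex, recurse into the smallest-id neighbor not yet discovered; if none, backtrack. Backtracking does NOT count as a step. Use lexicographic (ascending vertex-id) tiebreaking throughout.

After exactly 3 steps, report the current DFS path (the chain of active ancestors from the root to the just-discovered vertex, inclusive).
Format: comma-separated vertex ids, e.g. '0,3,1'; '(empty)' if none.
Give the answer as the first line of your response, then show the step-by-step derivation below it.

5,0,1

step 1: discover 5; path=5; order=5
step 2: discover 0; path=5>0; order=5,0
step 3: discover 1; path=5>0>1; order=5,0,1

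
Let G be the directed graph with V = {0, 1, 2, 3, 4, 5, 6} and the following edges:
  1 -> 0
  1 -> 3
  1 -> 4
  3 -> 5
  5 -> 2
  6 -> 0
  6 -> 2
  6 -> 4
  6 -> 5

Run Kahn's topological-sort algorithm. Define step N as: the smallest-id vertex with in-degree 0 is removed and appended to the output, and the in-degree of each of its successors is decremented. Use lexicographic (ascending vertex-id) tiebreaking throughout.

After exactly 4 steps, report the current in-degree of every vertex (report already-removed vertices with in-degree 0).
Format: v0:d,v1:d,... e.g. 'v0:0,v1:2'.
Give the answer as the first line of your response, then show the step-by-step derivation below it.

v0:0,v1:0,v2:1,v3:0,v4:0,v5:0,v6:0

step 1: output 1; order=[1]; indeg=(1,0,2,0,1,2,0)
step 2: output 3; order=[1,3]; indeg=(1,0,2,0,1,1,0)
step 3: output 6; order=[1,3,6]; indeg=(0,0,1,0,0,0,0)
step 4: output 0; order=[1,3,6,0]; indeg=(0,0,1,0,0,0,0)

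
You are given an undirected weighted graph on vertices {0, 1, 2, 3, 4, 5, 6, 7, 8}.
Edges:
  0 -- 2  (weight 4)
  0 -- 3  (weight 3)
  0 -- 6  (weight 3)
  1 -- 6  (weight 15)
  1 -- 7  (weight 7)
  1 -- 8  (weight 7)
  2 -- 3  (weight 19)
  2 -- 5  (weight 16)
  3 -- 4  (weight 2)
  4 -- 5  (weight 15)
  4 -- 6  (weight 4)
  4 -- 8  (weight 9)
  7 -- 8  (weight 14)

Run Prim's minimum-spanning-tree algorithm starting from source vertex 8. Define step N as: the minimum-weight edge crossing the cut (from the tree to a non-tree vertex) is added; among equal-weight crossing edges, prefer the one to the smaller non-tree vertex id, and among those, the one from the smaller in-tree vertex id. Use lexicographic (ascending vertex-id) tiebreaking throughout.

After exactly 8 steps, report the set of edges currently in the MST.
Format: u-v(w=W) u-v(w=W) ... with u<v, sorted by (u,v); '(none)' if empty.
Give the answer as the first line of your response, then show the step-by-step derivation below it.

0-2(w=4) 0-3(w=3) 0-6(w=3) 1-7(w=7) 1-8(w=7) 3-4(w=2) 4-5(w=15) 4-8(w=9)

step 1: add edge 1-8 (w=7); MST = {1-8(w=7)}
step 2: add edge 1-7 (w=7); MST = {1-7(w=7) 1-8(w=7)}
step 3: add edge 4-8 (w=9); MST = {1-7(w=7) 1-8(w=7) 4-8(w=9)}
step 4: add edge 3-4 (w=2); MST = {1-7(w=7) 1-8(w=7) 3-4(w=2) 4-8(w=9)}
step 5: add edge 0-3 (w=3); MST = {0-3(w=3) 1-7(w=7) 1-8(w=7) 3-4(w=2) 4-8(w=9)}
step 6: add edge 0-6 (w=3); MST = {0-3(w=3) 0-6(w=3) 1-7(w=7) 1-8(w=7) 3-4(w=2) 4-8(w=9)}
step 7: add edge 0-2 (w=4); MST = {0-2(w=4) 0-3(w=3) 0-6(w=3) 1-7(w=7) 1-8(w=7) 3-4(w=2) 4-8(w=9)}
step 8: add edge 4-5 (w=15); MST = {0-2(w=4) 0-3(w=3) 0-6(w=3) 1-7(w=7) 1-8(w=7) 3-4(w=2) 4-5(w=15) 4-8(w=9)}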